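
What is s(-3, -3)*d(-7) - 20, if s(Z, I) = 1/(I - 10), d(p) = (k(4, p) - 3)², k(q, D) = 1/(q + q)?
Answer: -17169/832 ≈ -20.636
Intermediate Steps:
k(q, D) = 1/(2*q)
d(p) = 529/64 (d(p) = ((½)/4 - 3)² = ((½)*(¼) - 3)² = (⅛ - 3)² = (-23/8)² = 529/64)
s(Z, I) = 1/(-10 + I)
s(-3, -3)*d(-7) - 20 = (529/64)/(-10 - 3) - 20 = (529/64)/(-13) - 20 = -1/13*529/64 - 20 = -529/832 - 20 = -17169/832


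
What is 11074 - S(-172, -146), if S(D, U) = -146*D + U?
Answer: -13892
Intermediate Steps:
S(D, U) = U - 146*D
11074 - S(-172, -146) = 11074 - (-146 - 146*(-172)) = 11074 - (-146 + 25112) = 11074 - 1*24966 = 11074 - 24966 = -13892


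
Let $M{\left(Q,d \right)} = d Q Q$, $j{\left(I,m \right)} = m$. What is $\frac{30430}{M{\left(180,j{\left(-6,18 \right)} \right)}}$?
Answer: $\frac{3043}{58320} \approx 0.052178$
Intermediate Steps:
$M{\left(Q,d \right)} = d Q^{2}$ ($M{\left(Q,d \right)} = Q d Q = d Q^{2}$)
$\frac{30430}{M{\left(180,j{\left(-6,18 \right)} \right)}} = \frac{30430}{18 \cdot 180^{2}} = \frac{30430}{18 \cdot 32400} = \frac{30430}{583200} = 30430 \cdot \frac{1}{583200} = \frac{3043}{58320}$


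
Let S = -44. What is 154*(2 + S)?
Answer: -6468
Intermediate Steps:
154*(2 + S) = 154*(2 - 44) = 154*(-42) = -6468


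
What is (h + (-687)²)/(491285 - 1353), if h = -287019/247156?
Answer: 116649683145/121089633392 ≈ 0.96333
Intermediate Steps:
h = -287019/247156 (h = -287019*1/247156 = -287019/247156 ≈ -1.1613)
(h + (-687)²)/(491285 - 1353) = (-287019/247156 + (-687)²)/(491285 - 1353) = (-287019/247156 + 471969)/489932 = (116649683145/247156)*(1/489932) = 116649683145/121089633392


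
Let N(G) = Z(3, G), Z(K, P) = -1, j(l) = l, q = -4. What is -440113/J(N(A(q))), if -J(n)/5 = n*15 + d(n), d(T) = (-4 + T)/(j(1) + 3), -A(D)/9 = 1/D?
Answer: -1760452/325 ≈ -5416.8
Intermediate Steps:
A(D) = -9/D
d(T) = -1 + T/4 (d(T) = (-4 + T)/(1 + 3) = (-4 + T)/4 = (-4 + T)*(1/4) = -1 + T/4)
N(G) = -1
J(n) = 5 - 305*n/4 (J(n) = -5*(n*15 + (-1 + n/4)) = -5*(15*n + (-1 + n/4)) = -5*(-1 + 61*n/4) = 5 - 305*n/4)
-440113/J(N(A(q))) = -440113/(5 - 305/4*(-1)) = -440113/(5 + 305/4) = -440113/325/4 = -440113*4/325 = -1760452/325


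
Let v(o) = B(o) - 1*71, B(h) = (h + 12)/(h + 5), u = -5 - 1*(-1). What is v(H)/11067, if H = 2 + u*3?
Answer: -1/155 ≈ -0.0064516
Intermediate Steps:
u = -4 (u = -5 + 1 = -4)
H = -10 (H = 2 - 4*3 = 2 - 12 = -10)
B(h) = (12 + h)/(5 + h)
v(o) = -71 + (12 + o)/(5 + o) (v(o) = (12 + o)/(5 + o) - 1*71 = (12 + o)/(5 + o) - 71 = -71 + (12 + o)/(5 + o))
v(H)/11067 = (7*(-49 - 10*(-10))/(5 - 10))/11067 = (7*(-49 + 100)/(-5))*(1/11067) = (7*(-⅕)*51)*(1/11067) = -357/5*1/11067 = -1/155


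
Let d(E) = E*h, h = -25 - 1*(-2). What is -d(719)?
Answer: 16537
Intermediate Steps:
h = -23 (h = -25 + 2 = -23)
d(E) = -23*E (d(E) = E*(-23) = -23*E)
-d(719) = -(-23)*719 = -1*(-16537) = 16537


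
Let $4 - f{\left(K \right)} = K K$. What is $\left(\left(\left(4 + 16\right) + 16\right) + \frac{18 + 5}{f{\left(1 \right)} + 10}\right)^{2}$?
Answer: $\frac{241081}{169} \approx 1426.5$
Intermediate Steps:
$f{\left(K \right)} = 4 - K^{2}$ ($f{\left(K \right)} = 4 - K K = 4 - K^{2}$)
$\left(\left(\left(4 + 16\right) + 16\right) + \frac{18 + 5}{f{\left(1 \right)} + 10}\right)^{2} = \left(\left(\left(4 + 16\right) + 16\right) + \frac{18 + 5}{\left(4 - 1^{2}\right) + 10}\right)^{2} = \left(\left(20 + 16\right) + \frac{23}{\left(4 - 1\right) + 10}\right)^{2} = \left(36 + \frac{23}{\left(4 - 1\right) + 10}\right)^{2} = \left(36 + \frac{23}{3 + 10}\right)^{2} = \left(36 + \frac{23}{13}\right)^{2} = \left(\frac{491}{13}\right)^{2} = \frac{241081}{169}$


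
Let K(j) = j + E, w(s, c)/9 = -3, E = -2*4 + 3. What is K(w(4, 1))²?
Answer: 1024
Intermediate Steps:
E = -5 (E = -8 + 3 = -5)
w(s, c) = -27 (w(s, c) = 9*(-3) = -27)
K(j) = -5 + j (K(j) = j - 5 = -5 + j)
K(w(4, 1))² = (-5 - 27)² = (-32)² = 1024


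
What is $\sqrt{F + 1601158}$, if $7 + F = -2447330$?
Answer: $i \sqrt{846179} \approx 919.88 i$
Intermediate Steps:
$F = -2447337$ ($F = -7 - 2447330 = -2447337$)
$\sqrt{F + 1601158} = \sqrt{-2447337 + 1601158} = \sqrt{-846179} = i \sqrt{846179}$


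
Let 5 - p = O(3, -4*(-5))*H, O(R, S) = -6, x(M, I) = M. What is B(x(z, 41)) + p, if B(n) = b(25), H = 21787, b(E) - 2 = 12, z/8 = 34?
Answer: 130741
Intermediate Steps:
z = 272 (z = 8*34 = 272)
b(E) = 14 (b(E) = 2 + 12 = 14)
B(n) = 14
p = 130727 (p = 5 - (-6)*21787 = 5 - 1*(-130722) = 5 + 130722 = 130727)
B(x(z, 41)) + p = 14 + 130727 = 130741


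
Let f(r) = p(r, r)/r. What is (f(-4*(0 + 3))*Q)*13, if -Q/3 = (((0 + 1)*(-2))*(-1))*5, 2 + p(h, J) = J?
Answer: -455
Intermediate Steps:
p(h, J) = -2 + J
f(r) = (-2 + r)/r
Q = -30 (Q = -3*((0 + 1)*(-2))*(-1)*5 = -3*(1*(-2))*(-1)*5 = -3*(-2*(-1))*5 = -6*5 = -3*10 = -30)
(f(-4*(0 + 3))*Q)*13 = (((-2 - 4*(0 + 3))/((-4*(0 + 3))))*(-30))*13 = (((-2 - 4*3)/((-4*3)))*(-30))*13 = (((-2 - 12)/(-12))*(-30))*13 = (-1/12*(-14)*(-30))*13 = ((7/6)*(-30))*13 = -35*13 = -455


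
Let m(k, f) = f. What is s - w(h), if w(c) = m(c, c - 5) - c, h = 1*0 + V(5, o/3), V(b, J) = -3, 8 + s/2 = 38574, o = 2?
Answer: 77137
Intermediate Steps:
s = 77132 (s = -16 + 2*38574 = -16 + 77148 = 77132)
h = -3 (h = 1*0 - 3 = 0 - 3 = -3)
w(c) = -5 (w(c) = (c - 5) - c = (-5 + c) - c = -5)
s - w(h) = 77132 - 1*(-5) = 77132 + 5 = 77137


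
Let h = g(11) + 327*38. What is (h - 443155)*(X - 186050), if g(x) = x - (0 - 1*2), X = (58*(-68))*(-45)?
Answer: 3691236120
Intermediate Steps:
X = 177480 (X = -3944*(-45) = 177480)
g(x) = 2 + x (g(x) = x - (0 - 2) = x - 1*(-2) = x + 2 = 2 + x)
h = 12439 (h = (2 + 11) + 327*38 = 13 + 12426 = 12439)
(h - 443155)*(X - 186050) = (12439 - 443155)*(177480 - 186050) = -430716*(-8570) = 3691236120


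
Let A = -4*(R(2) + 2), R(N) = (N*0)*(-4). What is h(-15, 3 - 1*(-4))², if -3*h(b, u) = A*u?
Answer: 3136/9 ≈ 348.44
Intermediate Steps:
R(N) = 0 (R(N) = 0*(-4) = 0)
A = -8 (A = -4*(0 + 2) = -4*2 = -8)
h(b, u) = 8*u/3 (h(b, u) = -(-8)*u/3 = 8*u/3)
h(-15, 3 - 1*(-4))² = (8*(3 - 1*(-4))/3)² = (8*(3 + 4)/3)² = ((8/3)*7)² = (56/3)² = 3136/9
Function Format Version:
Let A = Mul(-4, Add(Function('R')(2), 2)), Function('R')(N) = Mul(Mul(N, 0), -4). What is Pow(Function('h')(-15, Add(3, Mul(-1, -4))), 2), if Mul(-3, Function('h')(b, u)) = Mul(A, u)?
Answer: Rational(3136, 9) ≈ 348.44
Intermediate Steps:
Function('R')(N) = 0 (Function('R')(N) = Mul(0, -4) = 0)
A = -8 (A = Mul(-4, Add(0, 2)) = Mul(-4, 2) = -8)
Function('h')(b, u) = Mul(Rational(8, 3), u) (Function('h')(b, u) = Mul(Rational(-1, 3), Mul(-8, u)) = Mul(Rational(8, 3), u))
Pow(Function('h')(-15, Add(3, Mul(-1, -4))), 2) = Pow(Mul(Rational(8, 3), Add(3, Mul(-1, -4))), 2) = Pow(Mul(Rational(8, 3), Add(3, 4)), 2) = Pow(Mul(Rational(8, 3), 7), 2) = Pow(Rational(56, 3), 2) = Rational(3136, 9)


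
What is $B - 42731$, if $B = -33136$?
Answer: $-75867$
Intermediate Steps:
$B - 42731 = -33136 - 42731 = -75867$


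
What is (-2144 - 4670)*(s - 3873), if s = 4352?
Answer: -3263906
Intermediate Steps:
(-2144 - 4670)*(s - 3873) = (-2144 - 4670)*(4352 - 3873) = -6814*479 = -3263906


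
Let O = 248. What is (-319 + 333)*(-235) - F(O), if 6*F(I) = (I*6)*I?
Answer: -64794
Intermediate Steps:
F(I) = I² (F(I) = ((I*6)*I)/6 = ((6*I)*I)/6 = (6*I²)/6 = I²)
(-319 + 333)*(-235) - F(O) = (-319 + 333)*(-235) - 1*248² = 14*(-235) - 1*61504 = -3290 - 61504 = -64794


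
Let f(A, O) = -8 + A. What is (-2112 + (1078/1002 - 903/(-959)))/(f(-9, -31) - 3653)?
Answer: 72411436/125948895 ≈ 0.57493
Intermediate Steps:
(-2112 + (1078/1002 - 903/(-959)))/(f(-9, -31) - 3653) = (-2112 + (1078/1002 - 903/(-959)))/((-8 - 9) - 3653) = (-2112 + (1078*(1/1002) - 903*(-1/959)))/(-17 - 3653) = (-2112 + (539/501 + 129/137))/(-3670) = (-2112 + 138472/68637)*(-1/3670) = -144822872/68637*(-1/3670) = 72411436/125948895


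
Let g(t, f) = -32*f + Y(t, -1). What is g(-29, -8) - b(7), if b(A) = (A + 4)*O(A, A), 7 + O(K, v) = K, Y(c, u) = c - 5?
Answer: 222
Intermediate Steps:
Y(c, u) = -5 + c
O(K, v) = -7 + K
g(t, f) = -5 + t - 32*f (g(t, f) = -32*f + (-5 + t) = -5 + t - 32*f)
b(A) = (-7 + A)*(4 + A) (b(A) = (A + 4)*(-7 + A) = (4 + A)*(-7 + A) = (-7 + A)*(4 + A))
g(-29, -8) - b(7) = (-5 - 29 - 32*(-8)) - (-7 + 7)*(4 + 7) = (-5 - 29 + 256) - 0*11 = 222 - 1*0 = 222 + 0 = 222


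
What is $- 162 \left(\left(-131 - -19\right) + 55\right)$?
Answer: $9234$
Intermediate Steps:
$- 162 \left(\left(-131 - -19\right) + 55\right) = - 162 \left(\left(-131 + 19\right) + 55\right) = - 162 \left(-112 + 55\right) = \left(-162\right) \left(-57\right) = 9234$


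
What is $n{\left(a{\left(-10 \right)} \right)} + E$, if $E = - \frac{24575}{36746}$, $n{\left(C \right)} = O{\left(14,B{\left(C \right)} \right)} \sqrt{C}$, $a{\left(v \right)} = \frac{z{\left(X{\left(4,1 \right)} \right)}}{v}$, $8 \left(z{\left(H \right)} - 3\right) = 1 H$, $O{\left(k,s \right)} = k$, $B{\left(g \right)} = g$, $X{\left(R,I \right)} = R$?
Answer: $- \frac{24575}{36746} + \frac{7 i \sqrt{35}}{5} \approx -0.66878 + 8.2825 i$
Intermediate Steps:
$z{\left(H \right)} = 3 + \frac{H}{8}$ ($z{\left(H \right)} = 3 + \frac{1 H}{8} = 3 + \frac{H}{8}$)
$a{\left(v \right)} = \frac{7}{2 v}$ ($a{\left(v \right)} = \frac{3 + \frac{1}{8} \cdot 4}{v} = \frac{3 + \frac{1}{2}}{v} = \frac{7}{2 v}$)
$n{\left(C \right)} = 14 \sqrt{C}$
$E = - \frac{24575}{36746}$ ($E = \left(-24575\right) \frac{1}{36746} = - \frac{24575}{36746} \approx -0.66878$)
$n{\left(a{\left(-10 \right)} \right)} + E = 14 \sqrt{\frac{7}{2 \left(-10\right)}} - \frac{24575}{36746} = 14 \sqrt{\frac{7}{2} \left(- \frac{1}{10}\right)} - \frac{24575}{36746} = 14 \sqrt{- \frac{7}{20}} - \frac{24575}{36746} = 14 \frac{i \sqrt{35}}{10} - \frac{24575}{36746} = \frac{7 i \sqrt{35}}{5} - \frac{24575}{36746} = - \frac{24575}{36746} + \frac{7 i \sqrt{35}}{5}$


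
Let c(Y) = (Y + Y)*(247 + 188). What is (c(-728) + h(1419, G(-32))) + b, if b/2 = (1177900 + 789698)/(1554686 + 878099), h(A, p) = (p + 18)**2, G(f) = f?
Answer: -1540347946544/2432785 ≈ -6.3316e+5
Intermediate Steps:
h(A, p) = (18 + p)**2
c(Y) = 870*Y (c(Y) = (2*Y)*435 = 870*Y)
b = 3935196/2432785 (b = 2*((1177900 + 789698)/(1554686 + 878099)) = 2*(1967598/2432785) = 3935196/2432785 ≈ 1.6176)
(c(-728) + h(1419, G(-32))) + b = (870*(-728) + (18 - 32)**2) + 3935196/2432785 = (-633360 + (-14)**2) + 3935196/2432785 = (-633360 + 196) + 3935196/2432785 = -633164 + 3935196/2432785 = -1540347946544/2432785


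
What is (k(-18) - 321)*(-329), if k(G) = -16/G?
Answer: 947849/9 ≈ 1.0532e+5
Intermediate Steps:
(k(-18) - 321)*(-329) = (-16/(-18) - 321)*(-329) = (-16*(-1/18) - 321)*(-329) = (8/9 - 321)*(-329) = -2881/9*(-329) = 947849/9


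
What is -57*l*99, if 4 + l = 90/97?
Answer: 1681614/97 ≈ 17336.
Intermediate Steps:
l = -298/97 (l = -4 + 90/97 = -298/97 ≈ -3.0722)
-57*l*99 = -57*(-298/97)*99 = (16986/97)*99 = 1681614/97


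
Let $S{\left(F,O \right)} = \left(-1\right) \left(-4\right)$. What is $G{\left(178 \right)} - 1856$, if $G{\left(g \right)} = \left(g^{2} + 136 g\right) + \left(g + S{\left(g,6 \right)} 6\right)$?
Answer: $54238$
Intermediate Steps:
$S{\left(F,O \right)} = 4$
$G{\left(g \right)} = 24 + g^{2} + 137 g$ ($G{\left(g \right)} = \left(g^{2} + 136 g\right) + \left(g + 4 \cdot 6\right) = \left(g^{2} + 136 g\right) + \left(g + 24\right) = \left(g^{2} + 136 g\right) + \left(24 + g\right) = 24 + g^{2} + 137 g$)
$G{\left(178 \right)} - 1856 = \left(24 + 178^{2} + 137 \cdot 178\right) - 1856 = \left(24 + 31684 + 24386\right) - 1856 = 56094 - 1856 = 54238$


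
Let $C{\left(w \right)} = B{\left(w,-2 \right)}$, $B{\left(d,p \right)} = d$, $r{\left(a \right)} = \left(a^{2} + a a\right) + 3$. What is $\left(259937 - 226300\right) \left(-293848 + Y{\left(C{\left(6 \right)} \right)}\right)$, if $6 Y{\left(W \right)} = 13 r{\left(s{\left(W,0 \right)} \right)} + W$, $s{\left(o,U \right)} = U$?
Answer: $- \frac{19767825797}{2} \approx -9.8839 \cdot 10^{9}$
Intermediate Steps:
$r{\left(a \right)} = 3 + 2 a^{2}$ ($r{\left(a \right)} = \left(a^{2} + a^{2}\right) + 3 = 2 a^{2} + 3 = 3 + 2 a^{2}$)
$C{\left(w \right)} = w$
$Y{\left(W \right)} = \frac{13}{2} + \frac{W}{6}$ ($Y{\left(W \right)} = \frac{13 \left(3 + 2 \cdot 0^{2}\right) + W}{6} = \frac{13 \left(3 + 2 \cdot 0\right) + W}{6} = \frac{13 \left(3 + 0\right) + W}{6} = \frac{13 \cdot 3 + W}{6} = \frac{39 + W}{6} = \frac{13}{2} + \frac{W}{6}$)
$\left(259937 - 226300\right) \left(-293848 + Y{\left(C{\left(6 \right)} \right)}\right) = \left(259937 - 226300\right) \left(-293848 + \left(\frac{13}{2} + \frac{1}{6} \cdot 6\right)\right) = 33637 \left(-293848 + \left(\frac{13}{2} + 1\right)\right) = 33637 \left(-293848 + \frac{15}{2}\right) = 33637 \left(- \frac{587681}{2}\right) = - \frac{19767825797}{2}$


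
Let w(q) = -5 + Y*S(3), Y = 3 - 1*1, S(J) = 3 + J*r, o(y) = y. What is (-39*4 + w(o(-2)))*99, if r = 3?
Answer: -13563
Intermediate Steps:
S(J) = 3 + 3*J (S(J) = 3 + J*3 = 3 + 3*J)
Y = 2 (Y = 3 - 1 = 2)
w(q) = 19 (w(q) = -5 + 2*(3 + 3*3) = -5 + 2*(3 + 9) = -5 + 2*12 = -5 + 24 = 19)
(-39*4 + w(o(-2)))*99 = (-39*4 + 19)*99 = (-156 + 19)*99 = -137*99 = -13563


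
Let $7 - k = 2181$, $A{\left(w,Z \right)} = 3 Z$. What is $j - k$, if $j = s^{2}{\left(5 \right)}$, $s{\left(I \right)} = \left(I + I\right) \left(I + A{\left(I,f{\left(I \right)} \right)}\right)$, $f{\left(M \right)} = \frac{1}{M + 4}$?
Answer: $\frac{45166}{9} \approx 5018.4$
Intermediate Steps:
$f{\left(M \right)} = \frac{1}{4 + M}$
$s{\left(I \right)} = 2 I \left(I + \frac{3}{4 + I}\right)$ ($s{\left(I \right)} = \left(I + I\right) \left(I + \frac{3}{4 + I}\right) = 2 I \left(I + \frac{3}{4 + I}\right)$)
$j = \frac{25600}{9}$ ($j = \left(2 \cdot 5 \frac{1}{4 + 5} \left(3 + 5 \left(4 + 5\right)\right)\right)^{2} = \left(2 \cdot 5 \cdot \frac{1}{9} \left(3 + 5 \cdot 9\right)\right)^{2} = \left(2 \cdot 5 \cdot \frac{1}{9} \left(3 + 45\right)\right)^{2} = \left(2 \cdot 5 \cdot \frac{1}{9} \cdot 48\right)^{2} = \left(\frac{160}{3}\right)^{2} = \frac{25600}{9} \approx 2844.4$)
$k = -2174$ ($k = 7 - 2181 = -2174$)
$j - k = \frac{25600}{9} - -2174 = \frac{25600}{9} + 2174 = \frac{45166}{9}$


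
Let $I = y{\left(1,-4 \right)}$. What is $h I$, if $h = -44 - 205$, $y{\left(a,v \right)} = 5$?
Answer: $-1245$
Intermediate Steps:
$I = 5$
$h = -249$ ($h = -44 - 205 = -249$)
$h I = \left(-249\right) 5 = -1245$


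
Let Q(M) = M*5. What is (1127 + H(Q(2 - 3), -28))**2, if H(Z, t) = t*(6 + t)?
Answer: 3038049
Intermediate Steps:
Q(M) = 5*M
(1127 + H(Q(2 - 3), -28))**2 = (1127 - 28*(6 - 28))**2 = (1127 - 28*(-22))**2 = (1127 + 616)**2 = 1743**2 = 3038049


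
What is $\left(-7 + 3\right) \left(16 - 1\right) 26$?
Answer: $-1560$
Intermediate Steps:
$\left(-7 + 3\right) \left(16 - 1\right) 26 = \left(-4\right) 15 \cdot 26 = \left(-60\right) 26 = -1560$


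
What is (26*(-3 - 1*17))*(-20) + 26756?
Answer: 37156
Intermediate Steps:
(26*(-3 - 1*17))*(-20) + 26756 = (26*(-3 - 17))*(-20) + 26756 = (26*(-20))*(-20) + 26756 = -520*(-20) + 26756 = 10400 + 26756 = 37156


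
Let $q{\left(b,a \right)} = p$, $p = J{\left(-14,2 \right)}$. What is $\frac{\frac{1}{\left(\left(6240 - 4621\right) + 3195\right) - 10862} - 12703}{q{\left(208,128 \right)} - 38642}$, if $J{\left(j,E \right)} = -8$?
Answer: $\frac{15365549}{46751040} \approx 0.32867$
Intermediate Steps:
$p = -8$
$q{\left(b,a \right)} = -8$
$\frac{\frac{1}{\left(\left(6240 - 4621\right) + 3195\right) - 10862} - 12703}{q{\left(208,128 \right)} - 38642} = \frac{\frac{1}{\left(\left(6240 - 4621\right) + 3195\right) - 10862} - 12703}{-8 - 38642} = \frac{\frac{1}{\left(1619 + 3195\right) - 10862} - 12703}{-38650} = \left(\frac{1}{4814 - 10862} - 12703\right) \left(- \frac{1}{38650}\right) = \left(\frac{1}{-6048} - 12703\right) \left(- \frac{1}{38650}\right) = \left(- \frac{1}{6048} - 12703\right) \left(- \frac{1}{38650}\right) = \left(- \frac{76827745}{6048}\right) \left(- \frac{1}{38650}\right) = \frac{15365549}{46751040}$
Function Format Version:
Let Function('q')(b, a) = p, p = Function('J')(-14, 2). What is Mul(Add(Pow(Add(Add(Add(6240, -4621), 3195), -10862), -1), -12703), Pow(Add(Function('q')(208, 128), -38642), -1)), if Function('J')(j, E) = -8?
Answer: Rational(15365549, 46751040) ≈ 0.32867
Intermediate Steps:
p = -8
Function('q')(b, a) = -8
Mul(Add(Pow(Add(Add(Add(6240, -4621), 3195), -10862), -1), -12703), Pow(Add(Function('q')(208, 128), -38642), -1)) = Mul(Add(Pow(Add(Add(Add(6240, -4621), 3195), -10862), -1), -12703), Pow(Add(-8, -38642), -1)) = Mul(Add(Pow(Add(Add(1619, 3195), -10862), -1), -12703), Pow(-38650, -1)) = Mul(Add(Pow(Add(4814, -10862), -1), -12703), Rational(-1, 38650)) = Mul(Add(Pow(-6048, -1), -12703), Rational(-1, 38650)) = Mul(Add(Rational(-1, 6048), -12703), Rational(-1, 38650)) = Mul(Rational(-76827745, 6048), Rational(-1, 38650)) = Rational(15365549, 46751040)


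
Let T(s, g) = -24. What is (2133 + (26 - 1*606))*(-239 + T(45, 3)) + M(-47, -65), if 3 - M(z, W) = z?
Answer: -408389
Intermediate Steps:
M(z, W) = 3 - z
(2133 + (26 - 1*606))*(-239 + T(45, 3)) + M(-47, -65) = (2133 + (26 - 1*606))*(-239 - 24) + (3 - 1*(-47)) = (2133 + (26 - 606))*(-263) + (3 + 47) = (2133 - 580)*(-263) + 50 = 1553*(-263) + 50 = -408439 + 50 = -408389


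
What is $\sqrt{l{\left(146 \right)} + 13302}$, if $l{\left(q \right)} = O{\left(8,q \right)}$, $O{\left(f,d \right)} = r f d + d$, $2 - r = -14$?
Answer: $2 \sqrt{8034} \approx 179.27$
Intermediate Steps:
$r = 16$ ($r = 2 - -14 = 2 + 14 = 16$)
$O{\left(f,d \right)} = d + 16 d f$ ($O{\left(f,d \right)} = 16 f d + d = 16 d f + d = d + 16 d f$)
$l{\left(q \right)} = 129 q$ ($l{\left(q \right)} = q \left(1 + 16 \cdot 8\right) = q \left(1 + 128\right) = q 129 = 129 q$)
$\sqrt{l{\left(146 \right)} + 13302} = \sqrt{129 \cdot 146 + 13302} = \sqrt{18834 + 13302} = \sqrt{32136} = 2 \sqrt{8034}$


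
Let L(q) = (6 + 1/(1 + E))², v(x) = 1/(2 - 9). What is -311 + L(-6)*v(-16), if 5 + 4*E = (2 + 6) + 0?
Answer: -108789/343 ≈ -317.17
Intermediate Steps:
E = ¾ (E = -5/4 + ((2 + 6) + 0)/4 = -5/4 + (8 + 0)/4 = -5/4 + (¼)*8 = -5/4 + 2 = ¾ ≈ 0.75000)
v(x) = -⅐ (v(x) = 1/(-7) = -⅐)
L(q) = 2116/49 (L(q) = (6 + 1/(1 + ¾))² = (6 + 1/(7/4))² = (6 + 4/7)² = (46/7)² = 2116/49)
-311 + L(-6)*v(-16) = -311 + (2116/49)*(-⅐) = -311 - 2116/343 = -108789/343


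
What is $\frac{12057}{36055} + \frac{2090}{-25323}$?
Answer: $\frac{229964461}{913020765} \approx 0.25187$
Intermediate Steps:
$\frac{12057}{36055} + \frac{2090}{-25323} = 12057 \cdot \frac{1}{36055} + 2090 \left(- \frac{1}{25323}\right) = \frac{12057}{36055} - \frac{2090}{25323} = \frac{229964461}{913020765}$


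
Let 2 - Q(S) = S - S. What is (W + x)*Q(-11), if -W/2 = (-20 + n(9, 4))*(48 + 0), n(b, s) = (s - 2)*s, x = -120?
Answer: 2064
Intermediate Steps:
n(b, s) = s*(-2 + s) (n(b, s) = (-2 + s)*s = s*(-2 + s))
W = 1152 (W = -2*(-20 + 4*(-2 + 4))*(48 + 0) = -2*(-20 + 4*2)*48 = -2*(-20 + 8)*48 = -(-24)*48 = -2*(-576) = 1152)
Q(S) = 2 (Q(S) = 2 - (S - S) = 2 - 1*0 = 2 + 0 = 2)
(W + x)*Q(-11) = (1152 - 120)*2 = 1032*2 = 2064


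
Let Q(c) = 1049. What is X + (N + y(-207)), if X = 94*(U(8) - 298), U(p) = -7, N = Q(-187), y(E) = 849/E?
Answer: -1906132/69 ≈ -27625.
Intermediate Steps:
N = 1049
X = -28670 (X = 94*(-7 - 298) = 94*(-305) = -28670)
X + (N + y(-207)) = -28670 + (1049 + 849/(-207)) = -28670 + (1049 + 849*(-1/207)) = -28670 + (1049 - 283/69) = -28670 + 72098/69 = -1906132/69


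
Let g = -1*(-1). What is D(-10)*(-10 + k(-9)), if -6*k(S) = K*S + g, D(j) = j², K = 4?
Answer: -1250/3 ≈ -416.67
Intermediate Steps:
g = 1
k(S) = -⅙ - 2*S/3 (k(S) = -(4*S + 1)/6 = -(1 + 4*S)/6 = -⅙ - 2*S/3)
D(-10)*(-10 + k(-9)) = (-10)²*(-10 + (-⅙ - ⅔*(-9))) = 100*(-10 + (-⅙ + 6)) = 100*(-10 + 35/6) = 100*(-25/6) = -1250/3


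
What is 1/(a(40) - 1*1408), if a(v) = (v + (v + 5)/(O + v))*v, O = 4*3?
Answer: 13/2946 ≈ 0.0044128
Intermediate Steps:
O = 12
a(v) = v*(v + (5 + v)/(12 + v)) (a(v) = (v + (v + 5)/(12 + v))*v = (v + (5 + v)/(12 + v))*v = v*(v + (5 + v)/(12 + v)))
1/(a(40) - 1*1408) = 1/(40*(5 + 40² + 13*40)/(12 + 40) - 1*1408) = 1/(40*(5 + 1600 + 520)/52 - 1408) = 1/(40*(1/52)*2125 - 1408) = 1/(21250/13 - 1408) = 1/(2946/13) = 13/2946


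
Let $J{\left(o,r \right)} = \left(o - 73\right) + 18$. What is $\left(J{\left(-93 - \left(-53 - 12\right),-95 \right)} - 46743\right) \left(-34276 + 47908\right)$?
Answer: $-638332032$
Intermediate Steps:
$J{\left(o,r \right)} = -55 + o$ ($J{\left(o,r \right)} = \left(-73 + o\right) + 18 = -55 + o$)
$\left(J{\left(-93 - \left(-53 - 12\right),-95 \right)} - 46743\right) \left(-34276 + 47908\right) = \left(\left(-55 - 28\right) - 46743\right) \left(-34276 + 47908\right) = \left(\left(-55 - 28\right) - 46743\right) 13632 = \left(-83 - 46743\right) 13632 = \left(-46826\right) 13632 = -638332032$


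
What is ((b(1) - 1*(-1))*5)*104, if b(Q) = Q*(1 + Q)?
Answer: 1560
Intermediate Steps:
((b(1) - 1*(-1))*5)*104 = ((1*(1 + 1) - 1*(-1))*5)*104 = ((1*2 + 1)*5)*104 = ((2 + 1)*5)*104 = (3*5)*104 = 15*104 = 1560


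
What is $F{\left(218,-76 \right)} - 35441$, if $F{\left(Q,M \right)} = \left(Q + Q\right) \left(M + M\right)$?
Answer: $-101713$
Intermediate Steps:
$F{\left(Q,M \right)} = 4 M Q$ ($F{\left(Q,M \right)} = 2 Q 2 M = 4 M Q$)
$F{\left(218,-76 \right)} - 35441 = 4 \left(-76\right) 218 - 35441 = -66272 - 35441 = -101713$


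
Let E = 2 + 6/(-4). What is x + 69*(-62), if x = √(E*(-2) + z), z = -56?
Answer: -4278 + I*√57 ≈ -4278.0 + 7.5498*I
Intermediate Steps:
E = ½ (E = 2 + 6*(-¼) = 2 - 3/2 = ½ ≈ 0.50000)
x = I*√57 (x = √((½)*(-2) - 56) = √(-1 - 56) = √(-57) = I*√57 ≈ 7.5498*I)
x + 69*(-62) = I*√57 + 69*(-62) = I*√57 - 4278 = -4278 + I*√57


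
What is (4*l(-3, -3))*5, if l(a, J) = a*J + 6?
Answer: 300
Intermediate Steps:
l(a, J) = 6 + J*a (l(a, J) = J*a + 6 = 6 + J*a)
(4*l(-3, -3))*5 = (4*(6 - 3*(-3)))*5 = (4*(6 + 9))*5 = (4*15)*5 = 60*5 = 300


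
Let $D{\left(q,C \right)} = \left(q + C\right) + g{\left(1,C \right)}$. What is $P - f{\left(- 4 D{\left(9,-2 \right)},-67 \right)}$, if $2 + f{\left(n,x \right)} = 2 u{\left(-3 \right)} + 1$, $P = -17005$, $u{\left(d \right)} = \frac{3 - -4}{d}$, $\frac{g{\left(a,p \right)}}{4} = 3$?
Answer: $- \frac{50998}{3} \approx -16999.0$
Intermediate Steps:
$g{\left(a,p \right)} = 12$ ($g{\left(a,p \right)} = 4 \cdot 3 = 12$)
$u{\left(d \right)} = \frac{7}{d}$ ($u{\left(d \right)} = \frac{3 + 4}{d} = \frac{7}{d}$)
$D{\left(q,C \right)} = 12 + C + q$ ($D{\left(q,C \right)} = \left(q + C\right) + 12 = \left(C + q\right) + 12 = 12 + C + q$)
$f{\left(n,x \right)} = - \frac{17}{3}$ ($f{\left(n,x \right)} = -2 + \left(2 \frac{7}{-3} + 1\right) = -2 + \left(2 \cdot 7 \left(- \frac{1}{3}\right) + 1\right) = -2 + \left(2 \left(- \frac{7}{3}\right) + 1\right) = -2 + \left(- \frac{14}{3} + 1\right) = -2 - \frac{11}{3} = - \frac{17}{3}$)
$P - f{\left(- 4 D{\left(9,-2 \right)},-67 \right)} = -17005 - - \frac{17}{3} = -17005 + \frac{17}{3} = - \frac{50998}{3}$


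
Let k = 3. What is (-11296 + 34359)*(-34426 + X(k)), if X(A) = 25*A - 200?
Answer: -796849713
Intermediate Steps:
X(A) = -200 + 25*A
(-11296 + 34359)*(-34426 + X(k)) = (-11296 + 34359)*(-34426 + (-200 + 25*3)) = 23063*(-34426 + (-200 + 75)) = 23063*(-34426 - 125) = 23063*(-34551) = -796849713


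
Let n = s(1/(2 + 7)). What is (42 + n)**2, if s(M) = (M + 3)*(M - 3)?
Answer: 7150276/6561 ≈ 1089.8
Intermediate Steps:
s(M) = (-3 + M)*(3 + M) (s(M) = (3 + M)*(-3 + M) = (-3 + M)*(3 + M))
n = -728/81 (n = -9 + (1/(2 + 7))**2 = -9 + (1/9)**2 = -9 + 1/81 = -728/81 ≈ -8.9877)
(42 + n)**2 = (42 - 728/81)**2 = (2674/81)**2 = 7150276/6561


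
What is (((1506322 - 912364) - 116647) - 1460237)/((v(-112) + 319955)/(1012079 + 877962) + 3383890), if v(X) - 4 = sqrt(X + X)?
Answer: -1320191775464025043126526/4544985045228232660220425 + 825675751096*I*sqrt(14)/4544985045228232660220425 ≈ -0.29047 + 6.7974e-13*I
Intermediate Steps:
v(X) = 4 + sqrt(2)*sqrt(X) (v(X) = 4 + sqrt(X + X) = 4 + sqrt(2*X) = 4 + sqrt(2)*sqrt(X))
(((1506322 - 912364) - 116647) - 1460237)/((v(-112) + 319955)/(1012079 + 877962) + 3383890) = (((1506322 - 912364) - 116647) - 1460237)/(((4 + sqrt(2)*sqrt(-112)) + 319955)/(1012079 + 877962) + 3383890) = ((593958 - 116647) - 1460237)/(((4 + sqrt(2)*(4*I*sqrt(7))) + 319955)/1890041 + 3383890) = (477311 - 1460237)/(((4 + 4*I*sqrt(14)) + 319955)*(1/1890041) + 3383890) = -982926/((319959 + 4*I*sqrt(14))*(1/1890041) + 3383890) = -982926/((319959/1890041 + 4*I*sqrt(14)/1890041) + 3383890) = -982926/(6395691159449/1890041 + 4*I*sqrt(14)/1890041)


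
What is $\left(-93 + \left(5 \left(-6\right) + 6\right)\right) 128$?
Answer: $-14976$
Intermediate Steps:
$\left(-93 + \left(5 \left(-6\right) + 6\right)\right) 128 = \left(-93 + \left(-30 + 6\right)\right) 128 = \left(-93 - 24\right) 128 = \left(-117\right) 128 = -14976$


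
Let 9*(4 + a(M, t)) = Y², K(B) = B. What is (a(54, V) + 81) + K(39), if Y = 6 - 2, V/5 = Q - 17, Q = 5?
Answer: 1060/9 ≈ 117.78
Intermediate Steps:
V = -60 (V = 5*(5 - 17) = 5*(-12) = -60)
Y = 4
a(M, t) = -20/9 (a(M, t) = -4 + (⅑)*4² = -4 + (⅑)*16 = -4 + 16/9 = -20/9)
(a(54, V) + 81) + K(39) = (-20/9 + 81) + 39 = 709/9 + 39 = 1060/9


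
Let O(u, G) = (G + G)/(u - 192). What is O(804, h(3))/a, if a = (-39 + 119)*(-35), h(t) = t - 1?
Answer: -1/428400 ≈ -2.3343e-6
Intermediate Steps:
h(t) = -1 + t
a = -2800 (a = 80*(-35) = -2800)
O(u, G) = 2*G/(-192 + u) (O(u, G) = (2*G)/(-192 + u) = 2*G/(-192 + u))
O(804, h(3))/a = (2*(-1 + 3)/(-192 + 804))/(-2800) = (2*2/612)*(-1/2800) = (2*2*(1/612))*(-1/2800) = (1/153)*(-1/2800) = -1/428400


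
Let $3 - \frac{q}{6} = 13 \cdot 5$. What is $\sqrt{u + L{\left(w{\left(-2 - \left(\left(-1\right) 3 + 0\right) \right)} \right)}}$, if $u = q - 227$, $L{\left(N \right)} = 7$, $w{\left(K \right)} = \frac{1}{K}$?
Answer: $4 i \sqrt{37} \approx 24.331 i$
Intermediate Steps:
$q = -372$ ($q = 18 - 6 \cdot 13 \cdot 5 = 18 - 390 = -372$)
$u = -599$ ($u = -372 - 227 = -599$)
$\sqrt{u + L{\left(w{\left(-2 - \left(\left(-1\right) 3 + 0\right) \right)} \right)}} = \sqrt{-599 + 7} = \sqrt{-592} = 4 i \sqrt{37}$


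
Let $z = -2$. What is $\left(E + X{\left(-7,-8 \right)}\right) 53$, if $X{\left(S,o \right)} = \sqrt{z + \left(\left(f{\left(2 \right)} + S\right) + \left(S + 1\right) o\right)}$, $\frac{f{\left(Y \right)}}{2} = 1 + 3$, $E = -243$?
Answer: $-12879 + 53 \sqrt{47} \approx -12516.0$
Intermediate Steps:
$f{\left(Y \right)} = 8$ ($f{\left(Y \right)} = 2 \left(1 + 3\right) = 2 \cdot 4 = 8$)
$X{\left(S,o \right)} = \sqrt{6 + S + o \left(1 + S\right)}$ ($X{\left(S,o \right)} = \sqrt{-2 + \left(\left(8 + S\right) + \left(S + 1\right) o\right)} = \sqrt{-2 + \left(\left(8 + S\right) + \left(1 + S\right) o\right)} = \sqrt{-2 + \left(\left(8 + S\right) + o \left(1 + S\right)\right)} = \sqrt{-2 + \left(8 + S + o \left(1 + S\right)\right)} = \sqrt{6 + S + o \left(1 + S\right)}$)
$\left(E + X{\left(-7,-8 \right)}\right) 53 = \left(-243 + \sqrt{6 - 7 - 8 - -56}\right) 53 = \left(-243 + \sqrt{6 - 7 - 8 + 56}\right) 53 = \left(-243 + \sqrt{47}\right) 53 = -12879 + 53 \sqrt{47}$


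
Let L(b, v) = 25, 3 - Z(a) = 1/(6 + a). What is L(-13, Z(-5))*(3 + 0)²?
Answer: 225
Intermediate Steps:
Z(a) = 3 - 1/(6 + a)
L(-13, Z(-5))*(3 + 0)² = 25*(3 + 0)² = 25*3² = 25*9 = 225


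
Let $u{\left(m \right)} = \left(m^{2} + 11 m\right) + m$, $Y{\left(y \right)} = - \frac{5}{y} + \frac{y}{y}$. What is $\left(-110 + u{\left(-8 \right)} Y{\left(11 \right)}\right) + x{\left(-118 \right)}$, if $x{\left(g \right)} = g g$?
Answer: $\frac{151762}{11} \approx 13797.0$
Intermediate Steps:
$x{\left(g \right)} = g^{2}$
$Y{\left(y \right)} = 1 - \frac{5}{y}$ ($Y{\left(y \right)} = - \frac{5}{y} + 1 = 1 - \frac{5}{y}$)
$u{\left(m \right)} = m^{2} + 12 m$
$\left(-110 + u{\left(-8 \right)} Y{\left(11 \right)}\right) + x{\left(-118 \right)} = \left(-110 + - 8 \left(12 - 8\right) \frac{-5 + 11}{11}\right) + \left(-118\right)^{2} = \left(-110 + \left(-8\right) 4 \cdot \frac{1}{11} \cdot 6\right) + 13924 = \left(-110 - \frac{192}{11}\right) + 13924 = - \frac{1402}{11} + 13924 = \frac{151762}{11}$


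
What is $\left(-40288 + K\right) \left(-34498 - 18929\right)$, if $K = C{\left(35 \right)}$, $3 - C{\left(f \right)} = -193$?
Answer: $2141995284$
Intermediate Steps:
$C{\left(f \right)} = 196$ ($C{\left(f \right)} = 3 - -193 = 3 + 193 = 196$)
$K = 196$
$\left(-40288 + K\right) \left(-34498 - 18929\right) = \left(-40288 + 196\right) \left(-34498 - 18929\right) = \left(-40092\right) \left(-53427\right) = 2141995284$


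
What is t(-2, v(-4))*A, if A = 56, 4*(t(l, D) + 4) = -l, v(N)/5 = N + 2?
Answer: -196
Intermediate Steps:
v(N) = 10 + 5*N (v(N) = 5*(N + 2) = 5*(2 + N) = 10 + 5*N)
t(l, D) = -4 - l/4 (t(l, D) = -4 + (-l)/4 = -4 - l/4)
t(-2, v(-4))*A = (-4 - ¼*(-2))*56 = (-4 + ½)*56 = -7/2*56 = -196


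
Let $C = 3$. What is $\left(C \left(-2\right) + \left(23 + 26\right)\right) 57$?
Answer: $2451$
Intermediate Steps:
$\left(C \left(-2\right) + \left(23 + 26\right)\right) 57 = \left(3 \left(-2\right) + \left(23 + 26\right)\right) 57 = \left(-6 + 49\right) 57 = 43 \cdot 57 = 2451$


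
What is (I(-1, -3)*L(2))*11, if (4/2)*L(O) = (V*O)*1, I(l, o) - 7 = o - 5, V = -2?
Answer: 22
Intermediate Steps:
I(l, o) = 2 + o (I(l, o) = 7 + (o - 5) = 7 + (-5 + o) = 2 + o)
L(O) = -O (L(O) = (-2*O*1)/2 = (-2*O)/2 = -O)
(I(-1, -3)*L(2))*11 = ((2 - 3)*(-1*2))*11 = -1*(-2)*11 = 2*11 = 22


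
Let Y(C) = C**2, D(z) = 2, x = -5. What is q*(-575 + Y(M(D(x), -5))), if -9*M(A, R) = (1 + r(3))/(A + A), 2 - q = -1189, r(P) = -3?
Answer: -73960703/108 ≈ -6.8482e+5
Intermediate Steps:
q = 1191 (q = 2 - 1*(-1189) = 2 + 1189 = 1191)
M(A, R) = 1/(9*A) (M(A, R) = -(1 - 3)/(9*(A + A)) = -(-2)/(9*(2*A)) = -(-2)*1/(2*A)/9 = -(-1)/(9*A) = 1/(9*A))
q*(-575 + Y(M(D(x), -5))) = 1191*(-575 + ((1/9)/2)**2) = 1191*(-575 + ((1/9)*(1/2))**2) = 1191*(-575 + (1/18)**2) = 1191*(-575 + 1/324) = 1191*(-186299/324) = -73960703/108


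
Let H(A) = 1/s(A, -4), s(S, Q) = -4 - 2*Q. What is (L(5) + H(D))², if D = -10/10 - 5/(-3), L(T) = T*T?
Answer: 10201/16 ≈ 637.56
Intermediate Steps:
L(T) = T²
D = ⅔ (D = -10*⅒ - 5*(-⅓) = -1 + 5/3 = ⅔ ≈ 0.66667)
s(S, Q) = -4 - 2*Q
H(A) = ¼ (H(A) = 1/(-4 - 2*(-4)) = 1/(-4 + 8) = 1/4 = ¼)
(L(5) + H(D))² = (5² + ¼)² = (25 + ¼)² = (101/4)² = 10201/16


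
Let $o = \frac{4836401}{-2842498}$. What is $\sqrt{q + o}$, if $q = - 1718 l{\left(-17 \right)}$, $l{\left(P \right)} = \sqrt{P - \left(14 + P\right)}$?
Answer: $\frac{\sqrt{-13747460169698 - 13881087603846872 i \sqrt{14}}}{2842498} \approx 56.685 - 56.7 i$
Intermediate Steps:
$o = - \frac{4836401}{2842498}$ ($o = 4836401 \left(- \frac{1}{2842498}\right) = - \frac{4836401}{2842498} \approx -1.7015$)
$l{\left(P \right)} = i \sqrt{14}$ ($l{\left(P \right)} = \sqrt{-14} = i \sqrt{14}$)
$q = - 1718 i \sqrt{14} \approx - 6428.2 i$
$\sqrt{q + o} = \sqrt{- 1718 i \sqrt{14} - \frac{4836401}{2842498}} = \sqrt{- \frac{4836401}{2842498} - 1718 i \sqrt{14}}$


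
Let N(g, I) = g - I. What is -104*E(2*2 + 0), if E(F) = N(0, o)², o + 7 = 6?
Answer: -104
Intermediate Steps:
o = -1 (o = -7 + 6 = -1)
E(F) = 1 (E(F) = (0 - 1*(-1))² = (0 + 1)² = 1² = 1)
-104*E(2*2 + 0) = -104*1 = -104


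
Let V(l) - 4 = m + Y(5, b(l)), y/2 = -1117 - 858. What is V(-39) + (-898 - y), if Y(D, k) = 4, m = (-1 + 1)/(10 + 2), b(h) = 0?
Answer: 3060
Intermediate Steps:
m = 0 (m = 0/12 = 0*(1/12) = 0)
y = -3950 (y = 2*(-1117 - 858) = 2*(-1975) = -3950)
V(l) = 8 (V(l) = 4 + (0 + 4) = 4 + 4 = 8)
V(-39) + (-898 - y) = 8 + (-898 - 1*(-3950)) = 8 + (-898 + 3950) = 8 + 3052 = 3060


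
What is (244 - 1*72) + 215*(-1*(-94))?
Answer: 20382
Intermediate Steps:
(244 - 1*72) + 215*(-1*(-94)) = (244 - 72) + 215*94 = 172 + 20210 = 20382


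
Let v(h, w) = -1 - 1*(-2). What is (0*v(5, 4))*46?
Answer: 0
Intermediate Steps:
v(h, w) = 1 (v(h, w) = -1 + 2 = 1)
(0*v(5, 4))*46 = (0*1)*46 = 0*46 = 0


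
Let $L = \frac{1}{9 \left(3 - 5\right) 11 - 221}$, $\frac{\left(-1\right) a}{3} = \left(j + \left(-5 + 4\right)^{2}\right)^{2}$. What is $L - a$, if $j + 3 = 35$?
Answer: $\frac{1368872}{419} \approx 3267.0$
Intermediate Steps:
$j = 32$ ($j = -3 + 35 = 32$)
$a = -3267$ ($a = - 3 \left(32 + \left(-5 + 4\right)^{2}\right)^{2} = - 3 \left(32 + \left(-1\right)^{2}\right)^{2} = - 3 \left(32 + 1\right)^{2} = - 3 \cdot 33^{2} = \left(-3\right) 1089 = -3267$)
$L = - \frac{1}{419}$ ($L = \frac{1}{9 \left(-2\right) 11 - 221} = \frac{1}{\left(-18\right) 11 - 221} = \frac{1}{-198 - 221} = \frac{1}{-419} = - \frac{1}{419} \approx -0.0023866$)
$L - a = - \frac{1}{419} - -3267 = - \frac{1}{419} + 3267 = \frac{1368872}{419}$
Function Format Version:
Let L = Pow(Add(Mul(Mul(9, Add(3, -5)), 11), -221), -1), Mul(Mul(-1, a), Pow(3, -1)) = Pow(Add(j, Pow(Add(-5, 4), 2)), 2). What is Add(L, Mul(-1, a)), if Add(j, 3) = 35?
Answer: Rational(1368872, 419) ≈ 3267.0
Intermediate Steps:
j = 32 (j = Add(-3, 35) = 32)
a = -3267 (a = Mul(-3, Pow(Add(32, Pow(Add(-5, 4), 2)), 2)) = Mul(-3, Pow(Add(32, Pow(-1, 2)), 2)) = Mul(-3, Pow(Add(32, 1), 2)) = Mul(-3, Pow(33, 2)) = Mul(-3, 1089) = -3267)
L = Rational(-1, 419) (L = Pow(Add(Mul(Mul(9, -2), 11), -221), -1) = Pow(Add(Mul(-18, 11), -221), -1) = Pow(Add(-198, -221), -1) = Pow(-419, -1) = Rational(-1, 419) ≈ -0.0023866)
Add(L, Mul(-1, a)) = Add(Rational(-1, 419), Mul(-1, -3267)) = Add(Rational(-1, 419), 3267) = Rational(1368872, 419)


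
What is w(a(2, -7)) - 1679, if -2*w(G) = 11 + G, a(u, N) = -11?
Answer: -1679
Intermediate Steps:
w(G) = -11/2 - G/2 (w(G) = -(11 + G)/2 = -11/2 - G/2)
w(a(2, -7)) - 1679 = (-11/2 - 1/2*(-11)) - 1679 = (-11/2 + 11/2) - 1679 = 0 - 1679 = -1679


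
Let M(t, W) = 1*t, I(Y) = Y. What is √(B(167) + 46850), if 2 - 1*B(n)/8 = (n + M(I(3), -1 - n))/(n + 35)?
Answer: √478011386/101 ≈ 216.47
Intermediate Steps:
M(t, W) = t
B(n) = 16 - 8*(3 + n)/(35 + n) (B(n) = 16 - 8*(n + 3)/(n + 35) = 16 - 8*(3 + n)/(35 + n))
√(B(167) + 46850) = √(8*(67 + 167)/(35 + 167) + 46850) = √(8*234/202 + 46850) = √(8*(1/202)*234 + 46850) = √(936/101 + 46850) = √(4732786/101) = √478011386/101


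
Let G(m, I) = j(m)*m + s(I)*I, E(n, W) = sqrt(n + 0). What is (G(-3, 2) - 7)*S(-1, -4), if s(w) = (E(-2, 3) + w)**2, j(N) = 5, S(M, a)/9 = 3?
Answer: -486 + 216*I*sqrt(2) ≈ -486.0 + 305.47*I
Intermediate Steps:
S(M, a) = 27 (S(M, a) = 9*3 = 27)
E(n, W) = sqrt(n)
s(w) = (w + I*sqrt(2))**2 (s(w) = (sqrt(-2) + w)**2 = (I*sqrt(2) + w)**2 = (w + I*sqrt(2))**2)
G(m, I) = 5*m + I*(I + I*sqrt(2))**2 (G(m, I) = 5*m + (I + I*sqrt(2))**2*I = 5*m + I*(I + I*sqrt(2))**2)
(G(-3, 2) - 7)*S(-1, -4) = ((5*(-3) + 2*(2 + I*sqrt(2))**2) - 7)*27 = ((-15 + 2*(2 + I*sqrt(2))**2) - 7)*27 = (-22 + 2*(2 + I*sqrt(2))**2)*27 = -594 + 54*(2 + I*sqrt(2))**2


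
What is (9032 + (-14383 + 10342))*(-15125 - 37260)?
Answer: -261453535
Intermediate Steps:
(9032 + (-14383 + 10342))*(-15125 - 37260) = (9032 - 4041)*(-52385) = 4991*(-52385) = -261453535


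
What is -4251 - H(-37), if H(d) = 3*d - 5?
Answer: -4135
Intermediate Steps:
H(d) = -5 + 3*d
-4251 - H(-37) = -4251 - (-5 + 3*(-37)) = -4251 - (-5 - 111) = -4251 - 1*(-116) = -4251 + 116 = -4135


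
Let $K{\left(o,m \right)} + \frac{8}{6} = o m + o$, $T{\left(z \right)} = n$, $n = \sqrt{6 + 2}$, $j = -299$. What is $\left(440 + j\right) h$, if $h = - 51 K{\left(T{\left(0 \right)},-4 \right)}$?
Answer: $9588 + 43146 \sqrt{2} \approx 70606.0$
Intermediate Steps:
$n = 2 \sqrt{2}$ ($n = \sqrt{8} = 2 \sqrt{2} \approx 2.8284$)
$T{\left(z \right)} = 2 \sqrt{2}$
$K{\left(o,m \right)} = - \frac{4}{3} + o + m o$ ($K{\left(o,m \right)} = - \frac{4}{3} + \left(o m + o\right) = - \frac{4}{3} + \left(m o + o\right) = - \frac{4}{3} + \left(o + m o\right) = - \frac{4}{3} + o + m o$)
$h = 68 + 306 \sqrt{2}$ ($h = - 51 \left(- \frac{4}{3} + 2 \sqrt{2} - 4 \cdot 2 \sqrt{2}\right) = - 51 \left(- \frac{4}{3} + 2 \sqrt{2} - 8 \sqrt{2}\right) = - 51 \left(- \frac{4}{3} - 6 \sqrt{2}\right) = 68 + 306 \sqrt{2} \approx 500.75$)
$\left(440 + j\right) h = \left(440 - 299\right) \left(68 + 306 \sqrt{2}\right) = 141 \left(68 + 306 \sqrt{2}\right) = 9588 + 43146 \sqrt{2}$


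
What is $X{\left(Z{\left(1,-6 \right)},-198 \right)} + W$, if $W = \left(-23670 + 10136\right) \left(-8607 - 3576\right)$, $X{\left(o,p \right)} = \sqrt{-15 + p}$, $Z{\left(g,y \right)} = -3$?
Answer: $164884722 + i \sqrt{213} \approx 1.6488 \cdot 10^{8} + 14.595 i$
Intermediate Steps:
$W = 164884722$ ($W = - 13534 \left(-8607 + \left(-10467 + 6891\right)\right) = - 13534 \left(-8607 - 3576\right) = \left(-13534\right) \left(-12183\right) = 164884722$)
$X{\left(Z{\left(1,-6 \right)},-198 \right)} + W = \sqrt{-15 - 198} + 164884722 = \sqrt{-213} + 164884722 = i \sqrt{213} + 164884722 = 164884722 + i \sqrt{213}$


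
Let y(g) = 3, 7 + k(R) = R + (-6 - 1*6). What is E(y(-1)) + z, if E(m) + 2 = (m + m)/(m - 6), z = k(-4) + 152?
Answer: 125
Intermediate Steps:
k(R) = -19 + R (k(R) = -7 + (R + (-6 - 1*6)) = -7 + (R + (-6 - 6)) = -7 + (R - 12) = -7 + (-12 + R) = -19 + R)
z = 129 (z = (-19 - 4) + 152 = -23 + 152 = 129)
E(m) = -2 + 2*m/(-6 + m) (E(m) = -2 + (m + m)/(m - 6) = -2 + (2*m)/(-6 + m) = -2 + 2*m/(-6 + m))
E(y(-1)) + z = 12/(-6 + 3) + 129 = 12/(-3) + 129 = 12*(-⅓) + 129 = -4 + 129 = 125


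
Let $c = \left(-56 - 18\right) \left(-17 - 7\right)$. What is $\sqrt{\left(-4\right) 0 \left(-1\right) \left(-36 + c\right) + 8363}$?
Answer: $\sqrt{8363} \approx 91.449$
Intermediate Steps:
$c = 1776$ ($c = \left(-74\right) \left(-24\right) = 1776$)
$\sqrt{\left(-4\right) 0 \left(-1\right) \left(-36 + c\right) + 8363} = \sqrt{\left(-4\right) 0 \left(-1\right) \left(-36 + 1776\right) + 8363} = \sqrt{0 \left(-1\right) 1740 + 8363} = \sqrt{0 \cdot 1740 + 8363} = \sqrt{0 + 8363} = \sqrt{8363}$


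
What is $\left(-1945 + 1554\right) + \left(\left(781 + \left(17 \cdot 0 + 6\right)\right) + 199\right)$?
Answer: $595$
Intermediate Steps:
$\left(-1945 + 1554\right) + \left(\left(781 + \left(17 \cdot 0 + 6\right)\right) + 199\right) = -391 + \left(\left(781 + \left(0 + 6\right)\right) + 199\right) = -391 + \left(\left(781 + 6\right) + 199\right) = -391 + \left(787 + 199\right) = -391 + 986 = 595$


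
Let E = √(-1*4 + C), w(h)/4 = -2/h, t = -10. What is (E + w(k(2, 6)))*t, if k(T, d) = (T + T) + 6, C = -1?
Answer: 8 - 10*I*√5 ≈ 8.0 - 22.361*I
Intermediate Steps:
k(T, d) = 6 + 2*T (k(T, d) = 2*T + 6 = 6 + 2*T)
w(h) = -8/h (w(h) = 4*(-2/h) = -8/h)
E = I*√5 (E = √(-1*4 - 1) = √(-4 - 1) = √(-5) = I*√5 ≈ 2.2361*I)
(E + w(k(2, 6)))*t = (I*√5 - 8/(6 + 2*2))*(-10) = (I*√5 - 8/(6 + 4))*(-10) = (I*√5 - 8/10)*(-10) = (I*√5 - 8*⅒)*(-10) = (I*√5 - ⅘)*(-10) = (-⅘ + I*√5)*(-10) = 8 - 10*I*√5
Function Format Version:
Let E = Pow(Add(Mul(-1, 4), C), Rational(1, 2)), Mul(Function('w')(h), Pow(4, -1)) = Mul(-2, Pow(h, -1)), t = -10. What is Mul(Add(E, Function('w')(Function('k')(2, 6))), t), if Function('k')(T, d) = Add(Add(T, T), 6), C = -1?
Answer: Add(8, Mul(-10, I, Pow(5, Rational(1, 2)))) ≈ Add(8.0000, Mul(-22.361, I))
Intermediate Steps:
Function('k')(T, d) = Add(6, Mul(2, T)) (Function('k')(T, d) = Add(Mul(2, T), 6) = Add(6, Mul(2, T)))
Function('w')(h) = Mul(-8, Pow(h, -1)) (Function('w')(h) = Mul(4, Mul(-2, Pow(h, -1))) = Mul(-8, Pow(h, -1)))
E = Mul(I, Pow(5, Rational(1, 2))) (E = Pow(Add(Mul(-1, 4), -1), Rational(1, 2)) = Pow(Add(-4, -1), Rational(1, 2)) = Pow(-5, Rational(1, 2)) = Mul(I, Pow(5, Rational(1, 2))) ≈ Mul(2.2361, I))
Mul(Add(E, Function('w')(Function('k')(2, 6))), t) = Mul(Add(Mul(I, Pow(5, Rational(1, 2))), Mul(-8, Pow(Add(6, Mul(2, 2)), -1))), -10) = Mul(Add(Mul(I, Pow(5, Rational(1, 2))), Mul(-8, Pow(Add(6, 4), -1))), -10) = Mul(Add(Mul(I, Pow(5, Rational(1, 2))), Mul(-8, Pow(10, -1))), -10) = Mul(Add(Mul(I, Pow(5, Rational(1, 2))), Mul(-8, Rational(1, 10))), -10) = Mul(Add(Mul(I, Pow(5, Rational(1, 2))), Rational(-4, 5)), -10) = Mul(Add(Rational(-4, 5), Mul(I, Pow(5, Rational(1, 2)))), -10) = Add(8, Mul(-10, I, Pow(5, Rational(1, 2))))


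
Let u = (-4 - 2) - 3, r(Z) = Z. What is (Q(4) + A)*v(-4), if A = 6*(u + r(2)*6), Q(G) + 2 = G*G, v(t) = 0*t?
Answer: 0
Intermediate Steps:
v(t) = 0
u = -9 (u = -6 - 3 = -9)
Q(G) = -2 + G**2 (Q(G) = -2 + G*G = -2 + G**2)
A = 18 (A = 6*(-9 + 2*6) = 6*(-9 + 12) = 6*3 = 18)
(Q(4) + A)*v(-4) = ((-2 + 4**2) + 18)*0 = ((-2 + 16) + 18)*0 = (14 + 18)*0 = 32*0 = 0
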